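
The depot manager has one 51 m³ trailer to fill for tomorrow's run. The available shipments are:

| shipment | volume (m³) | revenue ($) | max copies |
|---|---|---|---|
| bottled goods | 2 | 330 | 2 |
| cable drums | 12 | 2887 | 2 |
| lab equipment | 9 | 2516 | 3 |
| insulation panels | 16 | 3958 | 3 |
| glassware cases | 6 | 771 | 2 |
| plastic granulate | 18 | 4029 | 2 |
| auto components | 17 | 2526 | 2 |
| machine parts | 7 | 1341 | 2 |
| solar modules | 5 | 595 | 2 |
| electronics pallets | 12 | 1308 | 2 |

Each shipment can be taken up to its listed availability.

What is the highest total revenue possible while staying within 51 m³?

The ratio heuristic lands on 3×lab equipment + insulation panels + machine parts (12847) but leaves 1 m³ idle.
Replace insulation panels and machine parts with 2×cable drums: the trade gains 475 net, giving 13322 at 51 m³.

13322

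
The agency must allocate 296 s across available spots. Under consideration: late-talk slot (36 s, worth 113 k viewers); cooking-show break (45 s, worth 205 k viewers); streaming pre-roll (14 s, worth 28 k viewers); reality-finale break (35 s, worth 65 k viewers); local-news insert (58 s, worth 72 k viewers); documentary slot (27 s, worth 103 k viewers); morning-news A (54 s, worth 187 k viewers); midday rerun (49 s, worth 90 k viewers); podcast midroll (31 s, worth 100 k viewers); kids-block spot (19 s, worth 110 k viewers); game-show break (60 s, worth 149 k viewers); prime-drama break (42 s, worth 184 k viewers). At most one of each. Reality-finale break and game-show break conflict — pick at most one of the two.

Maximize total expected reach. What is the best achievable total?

A density-first pass picks late-talk slot + cooking-show break + streaming pre-roll + documentary slot + morning-news A + podcast midroll + kids-block spot + prime-drama break — 1030 at 268 s.
Replace streaming pre-roll with reality-finale break: the trade gains 37 net, giving 1067 at 289 s.
No other feasible combination exceeds 1067.

1067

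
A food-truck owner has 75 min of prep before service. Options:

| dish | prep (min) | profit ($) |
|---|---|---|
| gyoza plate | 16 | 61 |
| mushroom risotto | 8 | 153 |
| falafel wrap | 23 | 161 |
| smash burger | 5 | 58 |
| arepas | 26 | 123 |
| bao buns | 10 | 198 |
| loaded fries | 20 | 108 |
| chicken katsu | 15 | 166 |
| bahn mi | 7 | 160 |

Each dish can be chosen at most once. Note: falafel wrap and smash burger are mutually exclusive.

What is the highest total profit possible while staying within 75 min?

858

Taking mushroom risotto + smash burger + arepas + bao buns + chicken katsu + bahn mi: 71 min used, 858 in profit.
No other feasible combination exceeds 858.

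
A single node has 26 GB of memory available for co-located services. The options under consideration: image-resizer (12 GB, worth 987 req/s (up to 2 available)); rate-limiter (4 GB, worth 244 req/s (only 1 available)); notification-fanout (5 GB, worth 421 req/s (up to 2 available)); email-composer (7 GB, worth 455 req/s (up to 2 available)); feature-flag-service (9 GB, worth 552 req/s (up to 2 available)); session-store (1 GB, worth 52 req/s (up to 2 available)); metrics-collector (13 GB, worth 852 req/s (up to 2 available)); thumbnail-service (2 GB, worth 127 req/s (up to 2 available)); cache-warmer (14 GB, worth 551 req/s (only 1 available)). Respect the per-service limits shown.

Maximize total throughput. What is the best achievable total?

Ranking by ratio (throughput/GB): notification-fanout 84.20, image-resizer 82.25, metrics-collector 65.54, email-composer 65.00.
Greedy by ratio would take image-resizer + 2×notification-fanout + 2×thumbnail-service: 26 GB used, total 2083.
Replace 2×notification-fanout and thumbnail-service with image-resizer: the trade gains 18 net, giving 2101 at 26 GB.
Every other selection either busts 26 GB or exceeds an availability limit or fails to beat 2101.

2101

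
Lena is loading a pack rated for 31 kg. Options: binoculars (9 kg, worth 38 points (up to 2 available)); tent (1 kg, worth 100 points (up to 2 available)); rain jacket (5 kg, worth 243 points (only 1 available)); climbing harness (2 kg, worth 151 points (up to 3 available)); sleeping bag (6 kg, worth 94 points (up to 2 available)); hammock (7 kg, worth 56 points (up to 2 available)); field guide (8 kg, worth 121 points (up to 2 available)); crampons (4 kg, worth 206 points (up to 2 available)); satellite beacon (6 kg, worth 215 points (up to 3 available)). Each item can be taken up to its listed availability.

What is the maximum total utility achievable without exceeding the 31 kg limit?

1587

The ratio heuristic lands on 2×tent + rain jacket + 3×climbing harness + 2×crampons + satellite beacon (1523) but leaves 4 kg idle.
Replace climbing harness with satellite beacon: the trade gains 64 net, giving 1587 at 31 kg.
Every other selection either busts 31 kg or exceeds an availability limit or fails to beat 1587.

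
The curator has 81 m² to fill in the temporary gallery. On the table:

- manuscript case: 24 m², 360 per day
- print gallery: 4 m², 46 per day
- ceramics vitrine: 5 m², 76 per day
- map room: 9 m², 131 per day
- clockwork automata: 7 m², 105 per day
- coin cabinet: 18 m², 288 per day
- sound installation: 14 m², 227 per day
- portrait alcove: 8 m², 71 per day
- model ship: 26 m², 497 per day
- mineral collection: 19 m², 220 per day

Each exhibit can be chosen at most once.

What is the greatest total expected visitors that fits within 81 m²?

1326

The ratio heuristic lands on ceramics vitrine + map room + clockwork automata + coin cabinet + sound installation + model ship (1324) but leaves 2 m² idle.
The 23 m² tied up in map room and sound installation is better spent on manuscript case — total rises to 1326 (80 m²).
That's the maximum — no swap from here does better than 1326.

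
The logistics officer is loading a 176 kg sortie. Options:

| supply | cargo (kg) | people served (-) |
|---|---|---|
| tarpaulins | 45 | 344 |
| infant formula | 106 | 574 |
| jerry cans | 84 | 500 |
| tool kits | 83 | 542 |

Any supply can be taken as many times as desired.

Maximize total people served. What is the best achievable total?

Density check — tarpaulins 7.64, tool kits 6.53, jerry cans 5.95 are the best per kg.
Taking the top-ratio supplies first gives 3×tarpaulins for 1032 (135 kg).
The 45 kg tied up in tarpaulins is better spent on tool kits — total rises to 1230 (173 kg).
The spare 3 kg is too small for any remaining supply, and no exchange beats 1230.

1230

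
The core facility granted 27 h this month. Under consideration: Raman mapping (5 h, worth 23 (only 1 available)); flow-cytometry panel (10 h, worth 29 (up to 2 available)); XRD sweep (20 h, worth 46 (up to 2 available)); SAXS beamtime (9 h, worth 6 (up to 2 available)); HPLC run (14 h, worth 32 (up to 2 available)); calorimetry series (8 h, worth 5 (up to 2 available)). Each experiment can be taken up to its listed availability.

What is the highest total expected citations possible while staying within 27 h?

81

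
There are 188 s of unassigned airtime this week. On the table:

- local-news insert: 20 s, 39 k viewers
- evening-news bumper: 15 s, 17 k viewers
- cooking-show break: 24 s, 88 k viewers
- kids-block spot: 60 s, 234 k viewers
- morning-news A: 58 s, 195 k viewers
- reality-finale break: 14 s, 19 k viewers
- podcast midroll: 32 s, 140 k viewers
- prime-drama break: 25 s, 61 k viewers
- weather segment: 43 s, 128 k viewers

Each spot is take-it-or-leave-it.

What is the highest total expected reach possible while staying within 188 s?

676

Ranking by ratio (expected reach/s): podcast midroll 4.38, kids-block spot 3.90, cooking-show break 3.67, morning-news A 3.36.
Taking cooking-show break + kids-block spot + morning-news A + reality-finale break + podcast midroll: 188 s used, 676 in expected reach.
An exhaustive check of the 512 subsets confirms 676.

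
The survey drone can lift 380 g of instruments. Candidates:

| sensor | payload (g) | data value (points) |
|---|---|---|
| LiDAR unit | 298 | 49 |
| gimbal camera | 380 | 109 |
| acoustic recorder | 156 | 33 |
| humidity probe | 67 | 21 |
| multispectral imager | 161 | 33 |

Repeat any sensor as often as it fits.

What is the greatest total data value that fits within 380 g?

109

Density check — humidity probe 0.31, gimbal camera 0.29, acoustic recorder 0.21 are the best per g.
A density-first pass picks 5×humidity probe — 105 at 335 g.
Dropping 5×humidity probe frees 335 g; slotting in gimbal camera (380 g) lifts the total to 109 at 380 g.
No other feasible combination exceeds 109.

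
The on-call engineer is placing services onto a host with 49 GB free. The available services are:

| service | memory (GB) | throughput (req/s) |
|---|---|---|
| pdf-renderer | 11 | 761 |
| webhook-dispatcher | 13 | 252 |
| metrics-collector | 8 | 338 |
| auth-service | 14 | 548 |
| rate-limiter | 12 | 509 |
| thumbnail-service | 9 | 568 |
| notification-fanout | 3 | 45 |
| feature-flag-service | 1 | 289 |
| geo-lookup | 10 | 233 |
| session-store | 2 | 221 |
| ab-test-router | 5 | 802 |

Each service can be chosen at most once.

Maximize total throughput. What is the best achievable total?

Ranking by ratio (throughput/GB): feature-flag-service 289.00, ab-test-router 160.40, session-store 110.50, pdf-renderer 69.18.
The ratio ordering already packs tightly: pdf-renderer + metrics-collector + rate-limiter + thumbnail-service + feature-flag-service + session-store + ab-test-router, 48 GB, 3488.
The closest alternative, pdf-renderer + metrics-collector + rate-limiter + thumbnail-service + notification-fanout + feature-flag-service + ab-test-router, reaches only 3312.

3488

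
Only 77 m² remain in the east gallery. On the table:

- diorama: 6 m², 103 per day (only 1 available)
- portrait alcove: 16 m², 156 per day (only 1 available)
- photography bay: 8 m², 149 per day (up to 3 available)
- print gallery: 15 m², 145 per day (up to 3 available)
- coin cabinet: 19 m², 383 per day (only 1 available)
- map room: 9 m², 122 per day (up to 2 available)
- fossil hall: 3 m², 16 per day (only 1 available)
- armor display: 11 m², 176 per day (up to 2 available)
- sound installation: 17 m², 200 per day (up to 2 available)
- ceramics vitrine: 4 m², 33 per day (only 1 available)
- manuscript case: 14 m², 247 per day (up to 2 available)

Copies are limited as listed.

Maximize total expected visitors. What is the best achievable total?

Density check — coin cabinet 20.16, photography bay 18.62, manuscript case 17.64 are the best per m².
Best packing: diorama + 3×photography bay + coin cabinet + 2×manuscript case — 77 m², 1427 total.
That's the maximum — no swap from here does better than 1427.

1427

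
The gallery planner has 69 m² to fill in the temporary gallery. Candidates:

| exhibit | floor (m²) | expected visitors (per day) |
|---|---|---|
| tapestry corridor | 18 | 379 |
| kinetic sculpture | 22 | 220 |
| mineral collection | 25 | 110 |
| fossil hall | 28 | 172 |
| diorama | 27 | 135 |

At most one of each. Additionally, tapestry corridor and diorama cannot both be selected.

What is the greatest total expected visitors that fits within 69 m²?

771

Density check — tapestry corridor 21.06, kinetic sculpture 10.00, fossil hall 6.14, diorama 5.00 are the best per m².
Tapestry corridor + kinetic sculpture + fossil hall uses 68 of the 69 m² and totals 771.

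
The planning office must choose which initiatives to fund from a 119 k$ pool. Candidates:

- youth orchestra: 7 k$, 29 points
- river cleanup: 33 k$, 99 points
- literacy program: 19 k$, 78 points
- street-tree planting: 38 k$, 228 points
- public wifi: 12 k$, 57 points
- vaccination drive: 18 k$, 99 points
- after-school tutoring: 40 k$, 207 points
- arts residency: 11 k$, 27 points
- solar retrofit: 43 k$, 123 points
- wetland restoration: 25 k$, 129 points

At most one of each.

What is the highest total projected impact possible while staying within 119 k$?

621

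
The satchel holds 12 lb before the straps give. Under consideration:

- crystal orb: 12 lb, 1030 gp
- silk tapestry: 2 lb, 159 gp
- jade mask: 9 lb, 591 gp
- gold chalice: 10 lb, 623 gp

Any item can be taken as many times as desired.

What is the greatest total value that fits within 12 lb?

1030

The ratio ordering already packs tightly: crystal orb, 12 lb, 1030.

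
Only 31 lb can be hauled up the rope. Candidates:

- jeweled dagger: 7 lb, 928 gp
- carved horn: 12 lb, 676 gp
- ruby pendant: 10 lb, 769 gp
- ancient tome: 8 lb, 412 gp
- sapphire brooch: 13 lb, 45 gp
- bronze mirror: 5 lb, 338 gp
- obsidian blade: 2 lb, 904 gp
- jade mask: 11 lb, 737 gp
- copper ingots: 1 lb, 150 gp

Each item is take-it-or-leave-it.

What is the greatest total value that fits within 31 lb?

3488

Density check — obsidian blade 452.00, copper ingots 150.00, jeweled dagger 132.57, ruby pendant 76.90 are the best per lb.
A density-first pass picks jeweled dagger + ruby pendant + bronze mirror + obsidian blade + copper ingots — 3089 at 25 lb.
Dropping bronze mirror frees 5 lb; slotting in jade mask (11 lb) lifts the total to 3488 at 31 lb.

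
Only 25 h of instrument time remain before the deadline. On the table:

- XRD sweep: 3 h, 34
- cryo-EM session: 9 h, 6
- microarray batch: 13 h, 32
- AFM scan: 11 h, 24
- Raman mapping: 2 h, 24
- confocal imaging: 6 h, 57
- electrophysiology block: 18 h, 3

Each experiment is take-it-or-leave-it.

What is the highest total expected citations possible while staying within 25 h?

XRD sweep + microarray batch + Raman mapping + confocal imaging uses 24 of the 25 h and totals 147.
Next best is XRD sweep + AFM scan + Raman mapping + confocal imaging at 139 (22 h) — short by 8.

147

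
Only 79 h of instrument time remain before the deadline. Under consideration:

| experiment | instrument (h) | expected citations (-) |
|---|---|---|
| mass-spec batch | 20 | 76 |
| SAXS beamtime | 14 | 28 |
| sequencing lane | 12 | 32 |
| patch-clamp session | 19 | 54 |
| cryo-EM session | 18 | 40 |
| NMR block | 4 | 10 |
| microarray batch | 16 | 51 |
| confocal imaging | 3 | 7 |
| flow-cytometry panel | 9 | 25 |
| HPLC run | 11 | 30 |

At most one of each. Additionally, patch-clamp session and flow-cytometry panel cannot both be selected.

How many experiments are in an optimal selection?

5

Best achievable expected citations is 243.
For example mass-spec batch + sequencing lane + patch-clamp session + microarray batch + HPLC run achieves it, using 78 h.
Any selection reaching 243 contains exactly 5 experiments.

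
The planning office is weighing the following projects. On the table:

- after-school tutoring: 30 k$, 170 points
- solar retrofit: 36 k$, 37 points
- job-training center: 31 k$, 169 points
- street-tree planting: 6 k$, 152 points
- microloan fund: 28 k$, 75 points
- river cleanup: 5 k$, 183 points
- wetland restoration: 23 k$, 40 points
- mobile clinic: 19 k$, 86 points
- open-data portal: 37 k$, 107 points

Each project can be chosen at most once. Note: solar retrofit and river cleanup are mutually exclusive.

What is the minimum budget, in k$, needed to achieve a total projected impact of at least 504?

41

Minimise k$ subject to total projected impact ≥ 504.
after-school tutoring + street-tree planting + river cleanup: 505 projected impact at 41 k$.
No combination under 41 k$ hits 504.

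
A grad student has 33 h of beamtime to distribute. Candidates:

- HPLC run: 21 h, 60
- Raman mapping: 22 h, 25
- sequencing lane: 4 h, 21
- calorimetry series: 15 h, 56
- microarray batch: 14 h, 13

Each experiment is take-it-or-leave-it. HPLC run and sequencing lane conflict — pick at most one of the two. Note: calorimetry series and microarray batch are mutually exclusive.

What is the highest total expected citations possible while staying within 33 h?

Density check — sequencing lane 5.25, calorimetry series 3.73, HPLC run 2.86 are the best per h.
Taking sequencing lane + calorimetry series: 19 h used, 77 in expected citations.
The closest alternative, HPLC run, reaches only 60.

77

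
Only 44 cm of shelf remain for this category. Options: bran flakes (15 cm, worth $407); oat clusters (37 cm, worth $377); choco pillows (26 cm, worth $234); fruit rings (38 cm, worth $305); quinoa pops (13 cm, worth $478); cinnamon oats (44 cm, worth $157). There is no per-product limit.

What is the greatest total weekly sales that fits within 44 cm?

3×quinoa pops uses 39 of the 44 cm and totals 1434.
Every other selection either busts 44 cm or fails to beat 1434.

1434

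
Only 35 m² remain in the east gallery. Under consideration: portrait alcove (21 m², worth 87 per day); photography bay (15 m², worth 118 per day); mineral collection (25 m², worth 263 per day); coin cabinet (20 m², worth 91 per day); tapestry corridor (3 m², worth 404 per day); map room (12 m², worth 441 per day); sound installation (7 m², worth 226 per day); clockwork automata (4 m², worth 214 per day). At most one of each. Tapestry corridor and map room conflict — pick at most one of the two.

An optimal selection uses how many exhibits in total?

4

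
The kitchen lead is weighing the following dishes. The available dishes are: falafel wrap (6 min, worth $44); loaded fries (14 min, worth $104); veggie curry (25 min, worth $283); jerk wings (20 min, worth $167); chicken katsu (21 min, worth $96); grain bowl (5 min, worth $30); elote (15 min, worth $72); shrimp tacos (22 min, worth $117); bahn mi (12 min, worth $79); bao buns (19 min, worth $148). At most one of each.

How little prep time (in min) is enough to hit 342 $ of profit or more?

36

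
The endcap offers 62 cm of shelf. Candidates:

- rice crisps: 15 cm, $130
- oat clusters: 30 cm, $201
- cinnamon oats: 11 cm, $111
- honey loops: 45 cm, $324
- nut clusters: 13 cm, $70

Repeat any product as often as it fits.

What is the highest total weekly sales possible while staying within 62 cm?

By weekly sales per cm: cinnamon oats 10.09, rice crisps 8.67, honey loops 7.20 lead.
Taking the top-ratio products first gives 5×cinnamon oats for 555 (55 cm).
Replace cinnamon oats with rice crisps: the trade gains 19 net, giving 574 at 59 cm.

574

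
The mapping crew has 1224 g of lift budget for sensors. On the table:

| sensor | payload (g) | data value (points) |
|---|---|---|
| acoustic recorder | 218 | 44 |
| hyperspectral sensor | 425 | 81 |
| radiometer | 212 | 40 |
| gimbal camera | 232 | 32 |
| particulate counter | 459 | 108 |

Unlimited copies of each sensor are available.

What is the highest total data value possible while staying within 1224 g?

260

By data value per g: particulate counter 0.24, acoustic recorder 0.20, hyperspectral sensor 0.19 lead.
Taking acoustic recorder + 2×particulate counter: 1136 g used, 260 in data value.
Nothing else within 1224 g beats 260.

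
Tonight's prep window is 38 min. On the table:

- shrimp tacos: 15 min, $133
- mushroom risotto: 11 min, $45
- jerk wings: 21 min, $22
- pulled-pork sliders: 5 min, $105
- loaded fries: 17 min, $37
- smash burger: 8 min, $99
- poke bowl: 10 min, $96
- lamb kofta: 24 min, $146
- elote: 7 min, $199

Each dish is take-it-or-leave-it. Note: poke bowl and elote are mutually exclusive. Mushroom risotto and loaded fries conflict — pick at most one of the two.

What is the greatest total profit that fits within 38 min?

536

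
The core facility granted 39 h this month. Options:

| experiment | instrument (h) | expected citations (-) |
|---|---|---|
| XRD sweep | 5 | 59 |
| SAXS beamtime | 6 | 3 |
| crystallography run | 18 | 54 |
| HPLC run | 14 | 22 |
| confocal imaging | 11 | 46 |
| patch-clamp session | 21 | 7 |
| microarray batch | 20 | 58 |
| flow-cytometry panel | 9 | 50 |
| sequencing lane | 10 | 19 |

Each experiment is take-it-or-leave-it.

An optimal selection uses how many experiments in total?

4

Best achievable expected citations is 177.
XRD sweep + HPLC run + confocal imaging + flow-cytometry panel hits 177 at 39 h.
All optima have 4 experiments.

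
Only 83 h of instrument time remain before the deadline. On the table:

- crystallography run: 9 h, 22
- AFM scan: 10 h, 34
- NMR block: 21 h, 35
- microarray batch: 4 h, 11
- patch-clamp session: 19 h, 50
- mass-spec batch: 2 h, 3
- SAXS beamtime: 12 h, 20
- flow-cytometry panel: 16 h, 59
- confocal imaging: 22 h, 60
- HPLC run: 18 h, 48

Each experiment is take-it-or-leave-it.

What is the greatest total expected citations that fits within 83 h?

239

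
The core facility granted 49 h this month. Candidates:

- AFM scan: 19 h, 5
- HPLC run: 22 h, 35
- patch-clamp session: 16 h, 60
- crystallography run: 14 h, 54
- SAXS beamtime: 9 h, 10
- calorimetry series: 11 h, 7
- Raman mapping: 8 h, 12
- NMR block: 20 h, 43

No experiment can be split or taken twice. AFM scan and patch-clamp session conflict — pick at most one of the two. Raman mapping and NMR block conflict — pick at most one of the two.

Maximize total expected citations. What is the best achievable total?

136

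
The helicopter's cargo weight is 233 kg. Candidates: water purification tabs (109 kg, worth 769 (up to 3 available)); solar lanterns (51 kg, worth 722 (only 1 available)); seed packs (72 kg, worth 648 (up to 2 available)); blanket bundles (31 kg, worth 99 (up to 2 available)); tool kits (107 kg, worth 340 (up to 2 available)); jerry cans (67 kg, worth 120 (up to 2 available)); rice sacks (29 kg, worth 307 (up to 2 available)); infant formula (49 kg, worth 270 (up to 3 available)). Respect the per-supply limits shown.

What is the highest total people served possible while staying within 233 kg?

2325

Ranking by ratio (people served/kg): solar lanterns 14.16, rice sacks 10.59, seed packs 9.00.
Greedy by ratio would take solar lanterns + seed packs + 2×rice sacks + infant formula: 230 kg used, total 2254.
Replace rice sacks and infant formula with seed packs: the trade gains 71 net, giving 2325 at 224 kg.
Every other selection either busts 233 kg or exceeds an availability limit or fails to beat 2325.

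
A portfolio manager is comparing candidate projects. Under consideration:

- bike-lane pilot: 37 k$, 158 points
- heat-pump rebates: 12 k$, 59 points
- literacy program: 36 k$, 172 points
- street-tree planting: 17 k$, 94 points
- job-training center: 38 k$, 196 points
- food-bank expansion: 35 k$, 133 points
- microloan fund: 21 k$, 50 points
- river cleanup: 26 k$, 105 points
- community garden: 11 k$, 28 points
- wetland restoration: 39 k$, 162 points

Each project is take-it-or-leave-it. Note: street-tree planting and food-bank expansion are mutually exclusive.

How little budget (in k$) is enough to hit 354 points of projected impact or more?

Need the lightest bundle worth ≥ 354.
literacy program + job-training center: 368 projected impact at 74 k$.
No combination under 74 k$ hits 354.

74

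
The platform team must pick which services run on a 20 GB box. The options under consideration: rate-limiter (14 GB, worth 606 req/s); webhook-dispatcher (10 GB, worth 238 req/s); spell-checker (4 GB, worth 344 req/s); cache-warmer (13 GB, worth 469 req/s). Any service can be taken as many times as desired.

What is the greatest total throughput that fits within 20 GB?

Taking 5×spell-checker: 20 GB used, 1720 in throughput.
That's the maximum — no swap from here does better than 1720.

1720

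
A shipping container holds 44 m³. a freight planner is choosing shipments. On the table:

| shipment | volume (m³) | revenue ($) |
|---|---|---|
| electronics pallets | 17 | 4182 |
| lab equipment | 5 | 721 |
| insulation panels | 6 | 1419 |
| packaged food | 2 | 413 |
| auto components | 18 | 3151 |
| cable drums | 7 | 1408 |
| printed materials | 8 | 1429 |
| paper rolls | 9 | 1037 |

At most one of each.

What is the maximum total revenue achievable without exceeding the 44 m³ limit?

By revenue per m³: electronics pallets 246.00, insulation panels 236.50, packaged food 206.50 lead.
Taking the top-ratio shipments first gives electronics pallets + insulation panels + packaged food + cable drums + printed materials for 8851 (40 m³).
Dropping cable drums and printed materials frees 15 m³; slotting in auto components (18 m³) lifts the total to 9165 at 43 m³.
The closest alternative, electronics pallets + lab equipment + insulation panels + cable drums + printed materials, reaches only 9159.

9165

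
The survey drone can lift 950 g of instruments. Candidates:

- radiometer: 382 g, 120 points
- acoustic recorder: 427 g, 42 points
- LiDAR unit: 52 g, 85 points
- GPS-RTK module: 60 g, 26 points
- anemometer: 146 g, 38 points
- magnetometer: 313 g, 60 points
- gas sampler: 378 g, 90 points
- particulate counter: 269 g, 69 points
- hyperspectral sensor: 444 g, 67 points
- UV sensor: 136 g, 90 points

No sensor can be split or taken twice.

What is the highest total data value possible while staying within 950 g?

Taking the top-ratio sensors first gives radiometer + LiDAR unit + GPS-RTK module + anemometer + UV sensor for 359 (776 g).
Dropping anemometer frees 146 g; slotting in particulate counter (269 g) lifts the total to 390 at 899 g.
Runner-up radiometer + LiDAR unit + gas sampler + UV sensor tops out at 385.

390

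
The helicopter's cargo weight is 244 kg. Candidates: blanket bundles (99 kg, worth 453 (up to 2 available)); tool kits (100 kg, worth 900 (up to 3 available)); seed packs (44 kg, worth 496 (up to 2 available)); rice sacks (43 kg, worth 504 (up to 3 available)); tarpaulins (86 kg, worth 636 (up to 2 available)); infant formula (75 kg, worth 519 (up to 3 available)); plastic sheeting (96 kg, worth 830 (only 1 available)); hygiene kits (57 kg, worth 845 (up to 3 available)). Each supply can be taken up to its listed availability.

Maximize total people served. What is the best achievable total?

By people served per kg: hygiene kits 14.82, rice sacks 11.72, seed packs 11.27, tool kits 9.00 lead.
A density-first pass picks rice sacks + 3×hygiene kits — 3039 at 214 kg.
The 57 kg tied up in hygiene kits is better spent on 2×rice sacks — total rises to 3202 (243 kg).
Every other selection either busts 244 kg or exceeds an availability limit or fails to beat 3202.

3202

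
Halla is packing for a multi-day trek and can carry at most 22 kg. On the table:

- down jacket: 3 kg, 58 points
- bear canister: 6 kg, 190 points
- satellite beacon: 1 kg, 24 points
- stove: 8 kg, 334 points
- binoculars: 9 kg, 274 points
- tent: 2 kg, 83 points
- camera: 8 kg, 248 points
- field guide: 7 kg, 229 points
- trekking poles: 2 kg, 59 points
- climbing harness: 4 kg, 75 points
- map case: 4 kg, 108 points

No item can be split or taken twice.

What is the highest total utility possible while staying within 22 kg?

Taking the top-ratio items first gives satellite beacon + stove + tent + field guide + trekking poles for 729 (20 kg).
Replace trekking poles with map case: the trade gains 49 net, giving 778 at 22 kg.
Next best is bear canister + satellite beacon + stove + field guide at 777 (22 kg) — short by 1.

778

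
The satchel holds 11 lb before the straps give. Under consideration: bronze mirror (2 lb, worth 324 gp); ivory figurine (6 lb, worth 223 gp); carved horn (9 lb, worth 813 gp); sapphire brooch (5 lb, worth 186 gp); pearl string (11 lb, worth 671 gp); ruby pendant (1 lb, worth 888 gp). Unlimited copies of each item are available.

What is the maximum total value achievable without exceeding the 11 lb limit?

Density check — ruby pendant 888.00, bronze mirror 162.00, carved horn 90.33, pearl string 61.00 are the best per lb.
11×ruby pendant uses 11 of the 11 lb and totals 9768.
Nothing else within 11 lb beats 9768.

9768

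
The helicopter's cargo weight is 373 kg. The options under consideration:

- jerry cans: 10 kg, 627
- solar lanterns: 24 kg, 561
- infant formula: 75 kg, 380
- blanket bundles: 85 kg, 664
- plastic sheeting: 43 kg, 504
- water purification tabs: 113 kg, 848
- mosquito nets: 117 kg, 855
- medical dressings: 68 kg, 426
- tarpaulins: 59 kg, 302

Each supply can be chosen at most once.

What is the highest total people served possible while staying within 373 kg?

3697

Density check — jerry cans 62.70, solar lanterns 23.38, plastic sheeting 11.72 are the best per kg.
The ratio heuristic lands on jerry cans + solar lanterns + blanket bundles + plastic sheeting + water purification tabs + medical dressings (3630) but leaves 30 kg idle.
Replace blanket bundles and medical dressings with mosquito nets + tarpaulins: the trade gains 67 net, giving 3697 at 366 kg.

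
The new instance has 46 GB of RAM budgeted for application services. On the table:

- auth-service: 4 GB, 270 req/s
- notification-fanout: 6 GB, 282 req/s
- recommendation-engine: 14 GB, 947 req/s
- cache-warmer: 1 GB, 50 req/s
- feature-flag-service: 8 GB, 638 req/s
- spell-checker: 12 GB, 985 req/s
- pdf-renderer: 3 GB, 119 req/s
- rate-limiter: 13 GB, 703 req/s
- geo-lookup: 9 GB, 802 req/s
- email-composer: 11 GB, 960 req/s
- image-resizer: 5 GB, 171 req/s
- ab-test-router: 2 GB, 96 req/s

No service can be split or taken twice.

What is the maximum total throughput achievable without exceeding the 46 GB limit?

3751

Greedy by ratio would take auth-service + cache-warmer + feature-flag-service + spell-checker + geo-lookup + email-composer: 45 GB used, total 3705.
Dropping cache-warmer frees 1 GB; slotting in ab-test-router (2 GB) lifts the total to 3751 at 46 GB.
Next best is auth-service + cache-warmer + feature-flag-service + spell-checker + geo-lookup + email-composer at 3705 (45 GB) — short by 46.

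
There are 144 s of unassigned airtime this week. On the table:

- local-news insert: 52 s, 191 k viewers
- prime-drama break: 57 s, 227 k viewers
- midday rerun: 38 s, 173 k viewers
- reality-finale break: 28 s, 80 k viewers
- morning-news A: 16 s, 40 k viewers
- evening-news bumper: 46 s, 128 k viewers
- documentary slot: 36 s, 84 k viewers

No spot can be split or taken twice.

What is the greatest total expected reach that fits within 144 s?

528

A density-first pass picks prime-drama break + midday rerun + reality-finale break + morning-news A — 520 at 139 s.
Dropping reality-finale break and morning-news A frees 44 s; slotting in evening-news bumper (46 s) lifts the total to 528 at 141 s.
Runner-up prime-drama break + midday rerun + reality-finale break + morning-news A tops out at 520.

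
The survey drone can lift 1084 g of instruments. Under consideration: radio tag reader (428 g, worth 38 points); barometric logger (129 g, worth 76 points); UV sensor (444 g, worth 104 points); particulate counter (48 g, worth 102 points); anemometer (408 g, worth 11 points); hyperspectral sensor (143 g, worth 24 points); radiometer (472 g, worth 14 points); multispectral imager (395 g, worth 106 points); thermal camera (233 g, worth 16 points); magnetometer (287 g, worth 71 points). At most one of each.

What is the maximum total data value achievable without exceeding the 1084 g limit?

388

Density check — particulate counter 2.12, barometric logger 0.59, multispectral imager 0.27, magnetometer 0.25 are the best per g.
Taking the top-ratio sensors first gives barometric logger + particulate counter + hyperspectral sensor + multispectral imager + magnetometer for 379 (1002 g).
The 430 g tied up in hyperspectral sensor and magnetometer is better spent on UV sensor — total rises to 388 (1016 g).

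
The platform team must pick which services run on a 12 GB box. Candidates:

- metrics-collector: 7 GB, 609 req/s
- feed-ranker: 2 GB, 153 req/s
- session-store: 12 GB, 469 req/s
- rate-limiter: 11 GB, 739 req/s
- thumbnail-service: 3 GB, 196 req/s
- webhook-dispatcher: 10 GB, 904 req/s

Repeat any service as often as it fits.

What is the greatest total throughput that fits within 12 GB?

1057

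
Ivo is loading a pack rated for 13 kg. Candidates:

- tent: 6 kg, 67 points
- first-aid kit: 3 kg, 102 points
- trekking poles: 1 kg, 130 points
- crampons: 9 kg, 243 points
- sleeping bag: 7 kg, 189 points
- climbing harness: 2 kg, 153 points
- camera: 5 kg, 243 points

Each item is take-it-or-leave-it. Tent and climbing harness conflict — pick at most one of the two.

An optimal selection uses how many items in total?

4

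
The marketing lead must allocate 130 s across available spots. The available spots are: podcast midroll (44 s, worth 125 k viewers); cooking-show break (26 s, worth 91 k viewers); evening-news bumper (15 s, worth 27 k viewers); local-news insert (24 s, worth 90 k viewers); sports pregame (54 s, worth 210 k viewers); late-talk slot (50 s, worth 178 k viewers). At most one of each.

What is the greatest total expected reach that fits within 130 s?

479

By expected reach per s: sports pregame 3.89, local-news insert 3.75, late-talk slot 3.56 lead.
The ratio heuristic lands on local-news insert + sports pregame + late-talk slot (478) but leaves 2 s idle.
The 24 s tied up in local-news insert is better spent on cooking-show break — total rises to 479 (130 s).
That's the maximum — no swap from here does better than 479.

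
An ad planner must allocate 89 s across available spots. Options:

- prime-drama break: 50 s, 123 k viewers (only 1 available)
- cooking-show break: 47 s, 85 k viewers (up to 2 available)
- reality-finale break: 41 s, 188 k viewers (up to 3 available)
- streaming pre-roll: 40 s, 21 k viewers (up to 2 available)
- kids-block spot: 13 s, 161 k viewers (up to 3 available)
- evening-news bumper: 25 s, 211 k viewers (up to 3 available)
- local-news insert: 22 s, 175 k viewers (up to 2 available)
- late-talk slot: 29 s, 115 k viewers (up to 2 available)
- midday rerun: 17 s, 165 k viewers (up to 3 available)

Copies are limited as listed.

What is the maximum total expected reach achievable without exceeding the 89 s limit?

Filling by ratio: 3×kids-block spot + 2×midday rerun for 813, with 16 s left unused.
Replace 2×midday rerun with 2×evening-news bumper: the trade gains 92 net, giving 905 at 89 s.
That's the maximum — no swap from here does better than 905.

905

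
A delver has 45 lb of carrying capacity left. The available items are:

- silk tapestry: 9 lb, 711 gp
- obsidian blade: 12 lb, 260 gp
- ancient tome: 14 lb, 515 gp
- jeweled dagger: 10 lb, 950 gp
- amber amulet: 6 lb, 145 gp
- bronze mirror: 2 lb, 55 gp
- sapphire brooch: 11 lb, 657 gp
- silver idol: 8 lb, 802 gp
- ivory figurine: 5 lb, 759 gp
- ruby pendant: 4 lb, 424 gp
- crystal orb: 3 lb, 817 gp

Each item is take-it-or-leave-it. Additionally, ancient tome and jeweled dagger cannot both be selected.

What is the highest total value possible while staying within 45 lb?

4608

Filling by ratio: silk tapestry + jeweled dagger + bronze mirror + silver idol + ivory figurine + ruby pendant + crystal orb for 4518, with 4 lb left unused.
Replace bronze mirror with amber amulet: the trade gains 90 net, giving 4608 at 45 lb.
Next best is silk tapestry + jeweled dagger + bronze mirror + silver idol + ivory figurine + ruby pendant + crystal orb at 4518 (41 lb) — short by 90.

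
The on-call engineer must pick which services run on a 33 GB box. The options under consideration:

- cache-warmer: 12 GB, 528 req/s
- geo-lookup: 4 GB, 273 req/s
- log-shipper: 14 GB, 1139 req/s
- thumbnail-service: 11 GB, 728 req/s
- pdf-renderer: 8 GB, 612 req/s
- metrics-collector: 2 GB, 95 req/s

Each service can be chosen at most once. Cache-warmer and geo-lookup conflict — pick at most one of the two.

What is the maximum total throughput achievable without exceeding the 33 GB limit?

Filling by ratio: geo-lookup + log-shipper + pdf-renderer + metrics-collector for 2119, with 5 GB left unused.
The 6 GB tied up in geo-lookup and metrics-collector is better spent on thumbnail-service — total rises to 2479 (33 GB).

2479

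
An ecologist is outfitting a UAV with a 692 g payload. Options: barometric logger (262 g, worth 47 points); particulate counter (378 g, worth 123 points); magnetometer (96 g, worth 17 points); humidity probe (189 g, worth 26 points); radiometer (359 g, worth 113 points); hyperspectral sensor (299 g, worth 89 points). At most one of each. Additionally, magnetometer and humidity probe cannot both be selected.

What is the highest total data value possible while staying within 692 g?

212

Taking particulate counter + hyperspectral sensor: 677 g used, 212 in data value.
An exhaustive check of the 64 subsets confirms 212.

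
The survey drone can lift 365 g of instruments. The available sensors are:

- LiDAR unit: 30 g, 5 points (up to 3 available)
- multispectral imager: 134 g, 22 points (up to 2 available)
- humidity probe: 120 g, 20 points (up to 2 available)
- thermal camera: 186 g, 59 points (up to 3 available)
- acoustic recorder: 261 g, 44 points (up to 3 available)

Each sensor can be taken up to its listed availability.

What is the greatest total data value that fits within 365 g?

86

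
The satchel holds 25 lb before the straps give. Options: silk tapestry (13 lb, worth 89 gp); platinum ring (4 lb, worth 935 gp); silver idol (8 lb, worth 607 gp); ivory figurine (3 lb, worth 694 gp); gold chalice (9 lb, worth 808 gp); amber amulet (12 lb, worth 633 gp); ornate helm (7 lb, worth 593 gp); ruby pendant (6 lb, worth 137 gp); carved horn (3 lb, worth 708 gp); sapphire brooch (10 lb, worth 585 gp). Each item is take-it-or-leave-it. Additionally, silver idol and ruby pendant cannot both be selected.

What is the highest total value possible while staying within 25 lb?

Ranking by ratio (value/lb): carved horn 236.00, platinum ring 233.75, ivory figurine 231.33, gold chalice 89.78.
Taking the top-ratio items first gives platinum ring + ivory figurine + gold chalice + ruby pendant + carved horn for 3282 (25 lb).
The 15 lb tied up in gold chalice and ruby pendant is better spent on silver idol + ornate helm — total rises to 3537 (25 lb).

3537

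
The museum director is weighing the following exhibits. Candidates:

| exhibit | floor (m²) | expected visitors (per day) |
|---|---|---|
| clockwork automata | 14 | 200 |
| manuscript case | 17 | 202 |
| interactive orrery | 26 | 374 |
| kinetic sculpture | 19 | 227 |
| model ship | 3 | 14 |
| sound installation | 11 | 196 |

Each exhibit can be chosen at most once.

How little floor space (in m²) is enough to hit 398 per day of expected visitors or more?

28

Need the lightest bundle worth ≥ 398.
Taking manuscript case + sound installation gives 398 (≥ 398) for 28 m².
Any bundle with less than 28 m² falls short of 398.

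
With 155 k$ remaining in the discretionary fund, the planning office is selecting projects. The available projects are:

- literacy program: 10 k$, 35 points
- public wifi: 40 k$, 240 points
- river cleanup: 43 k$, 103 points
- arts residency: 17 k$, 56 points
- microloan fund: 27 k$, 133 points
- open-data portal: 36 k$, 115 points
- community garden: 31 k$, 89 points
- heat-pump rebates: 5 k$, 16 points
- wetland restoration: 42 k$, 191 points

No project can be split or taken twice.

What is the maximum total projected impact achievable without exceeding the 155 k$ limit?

Taking the top-ratio projects first gives literacy program + public wifi + arts residency + microloan fund + heat-pump rebates + wetland restoration for 671 (141 k$).
Replace arts residency and heat-pump rebates with open-data portal: the trade gains 43 net, giving 714 at 155 k$.

714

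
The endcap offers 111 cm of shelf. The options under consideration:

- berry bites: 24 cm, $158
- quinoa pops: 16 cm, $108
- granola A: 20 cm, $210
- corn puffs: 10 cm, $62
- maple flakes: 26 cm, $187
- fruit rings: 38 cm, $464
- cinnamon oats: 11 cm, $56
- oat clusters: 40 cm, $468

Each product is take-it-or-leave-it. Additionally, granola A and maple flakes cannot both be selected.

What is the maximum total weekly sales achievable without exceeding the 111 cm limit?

1204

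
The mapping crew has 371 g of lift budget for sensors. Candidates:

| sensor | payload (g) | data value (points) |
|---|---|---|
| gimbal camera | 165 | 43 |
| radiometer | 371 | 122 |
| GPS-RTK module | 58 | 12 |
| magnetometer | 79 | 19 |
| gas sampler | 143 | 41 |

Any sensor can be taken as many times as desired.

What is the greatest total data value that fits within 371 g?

Best packing: radiometer — 371 g, 122 total.
No other feasible combination exceeds 122.

122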